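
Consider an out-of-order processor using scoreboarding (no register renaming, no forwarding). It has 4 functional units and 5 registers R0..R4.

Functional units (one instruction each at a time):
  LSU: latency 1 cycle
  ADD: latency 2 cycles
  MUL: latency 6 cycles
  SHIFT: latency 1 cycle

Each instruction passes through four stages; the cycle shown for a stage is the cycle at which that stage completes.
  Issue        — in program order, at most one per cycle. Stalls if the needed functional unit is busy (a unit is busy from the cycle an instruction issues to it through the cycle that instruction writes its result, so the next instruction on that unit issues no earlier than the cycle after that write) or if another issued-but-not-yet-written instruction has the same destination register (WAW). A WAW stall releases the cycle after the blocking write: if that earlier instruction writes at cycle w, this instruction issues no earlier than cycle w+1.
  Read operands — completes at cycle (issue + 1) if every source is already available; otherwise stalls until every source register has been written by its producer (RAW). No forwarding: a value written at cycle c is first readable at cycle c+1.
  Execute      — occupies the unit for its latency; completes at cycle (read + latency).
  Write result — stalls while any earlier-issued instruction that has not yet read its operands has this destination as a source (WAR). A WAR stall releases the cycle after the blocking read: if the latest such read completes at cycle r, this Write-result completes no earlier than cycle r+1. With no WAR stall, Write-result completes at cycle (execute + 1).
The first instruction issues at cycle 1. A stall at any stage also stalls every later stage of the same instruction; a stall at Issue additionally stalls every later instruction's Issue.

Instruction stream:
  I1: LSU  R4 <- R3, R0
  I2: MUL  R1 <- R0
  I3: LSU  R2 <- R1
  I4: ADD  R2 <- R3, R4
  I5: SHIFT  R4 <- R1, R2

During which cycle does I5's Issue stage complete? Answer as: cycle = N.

c1: I1 dispatched to LSU
c2: I1 operands ready, I2 dispatched to MUL
c3: I1 complete, I2 operands ready
c4: R4←I1
c5: I3 dispatched to LSU
c9: I2 complete
c10: R1←I2
c11: I3 operands ready
c12: I3 complete
c13: R2←I3
c14: I4 dispatched to ADD
c15: I4 operands ready, I5 dispatched to SHIFT
c17: I4 complete
c18: R2←I4
c19: I5 operands ready
c20: I5 complete
c21: R4←I5

cycle = 15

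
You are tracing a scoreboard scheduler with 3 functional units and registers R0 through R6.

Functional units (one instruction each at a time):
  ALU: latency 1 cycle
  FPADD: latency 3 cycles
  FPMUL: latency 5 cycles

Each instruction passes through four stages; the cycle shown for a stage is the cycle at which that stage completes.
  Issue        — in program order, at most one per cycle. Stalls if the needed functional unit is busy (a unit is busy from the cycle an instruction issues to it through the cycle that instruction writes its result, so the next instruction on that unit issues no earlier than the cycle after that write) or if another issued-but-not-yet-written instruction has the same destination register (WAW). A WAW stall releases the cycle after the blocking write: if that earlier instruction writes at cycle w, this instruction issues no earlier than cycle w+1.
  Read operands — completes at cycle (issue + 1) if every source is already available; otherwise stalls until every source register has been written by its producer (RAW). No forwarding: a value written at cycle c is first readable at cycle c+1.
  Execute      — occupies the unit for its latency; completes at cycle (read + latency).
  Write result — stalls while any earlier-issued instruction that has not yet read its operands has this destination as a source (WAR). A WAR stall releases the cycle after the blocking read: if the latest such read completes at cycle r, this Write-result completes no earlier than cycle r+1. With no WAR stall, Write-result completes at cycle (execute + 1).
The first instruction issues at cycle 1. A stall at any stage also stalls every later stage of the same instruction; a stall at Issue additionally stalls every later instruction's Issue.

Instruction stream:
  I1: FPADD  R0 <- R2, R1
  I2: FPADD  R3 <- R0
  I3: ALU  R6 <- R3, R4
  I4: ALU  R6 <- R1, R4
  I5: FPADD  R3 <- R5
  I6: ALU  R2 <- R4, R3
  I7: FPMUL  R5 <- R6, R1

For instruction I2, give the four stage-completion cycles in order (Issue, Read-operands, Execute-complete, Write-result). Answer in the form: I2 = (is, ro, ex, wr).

I2 = (7, 8, 11, 12)

[1] issue I1 (FPADD)
[2] I1 read-ops
[5] I1 finished on FPADD
[6] I1→R0
[7] issue I2 (FPADD)
[8] I2 read-ops | issue I3 (ALU)
[11] I2 finished on FPADD
[12] I2→R3
[13] I3 read-ops
[14] I3 finished on ALU
[15] I3→R6
[16] issue I4 (ALU)
[17] I4 read-ops | issue I5 (FPADD)
[18] I4 finished on ALU | I5 read-ops
[19] I4→R6
[20] issue I6 (ALU)
[21] I5 finished on FPADD | issue I7 (FPMUL)
[22] I5→R3 | I7 read-ops
[23] I6 read-ops
[24] I6 finished on ALU
[25] I6→R2
[27] I7 finished on FPMUL
[28] I7→R5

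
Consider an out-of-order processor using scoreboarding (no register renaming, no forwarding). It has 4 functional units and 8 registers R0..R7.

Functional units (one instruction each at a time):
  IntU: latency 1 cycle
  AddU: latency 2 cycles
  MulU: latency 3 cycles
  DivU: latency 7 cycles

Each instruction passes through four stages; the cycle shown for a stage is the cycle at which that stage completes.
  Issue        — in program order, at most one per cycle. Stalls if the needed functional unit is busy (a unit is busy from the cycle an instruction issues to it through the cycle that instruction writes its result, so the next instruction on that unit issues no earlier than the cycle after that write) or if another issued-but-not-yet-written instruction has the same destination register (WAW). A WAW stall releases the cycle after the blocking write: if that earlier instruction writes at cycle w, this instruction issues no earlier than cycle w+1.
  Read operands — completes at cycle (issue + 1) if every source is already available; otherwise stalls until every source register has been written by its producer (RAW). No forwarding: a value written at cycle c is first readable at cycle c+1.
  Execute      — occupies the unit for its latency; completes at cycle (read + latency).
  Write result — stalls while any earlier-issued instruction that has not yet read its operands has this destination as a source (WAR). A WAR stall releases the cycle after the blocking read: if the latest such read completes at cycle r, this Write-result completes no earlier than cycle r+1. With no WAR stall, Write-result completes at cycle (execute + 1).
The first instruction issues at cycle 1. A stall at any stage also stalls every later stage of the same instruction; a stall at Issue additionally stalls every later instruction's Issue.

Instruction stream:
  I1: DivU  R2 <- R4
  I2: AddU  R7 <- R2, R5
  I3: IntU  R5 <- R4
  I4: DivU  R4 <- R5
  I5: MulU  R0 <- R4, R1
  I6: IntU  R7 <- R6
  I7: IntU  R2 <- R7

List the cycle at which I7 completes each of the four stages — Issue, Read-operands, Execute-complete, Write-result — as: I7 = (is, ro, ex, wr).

I1: IS=1 RO=2 EX=9 WR=10
I2: IS=2 RO=11 EX=13 WR=14  [RAW R2: wait I1 write@10]
I3: IS=3 RO=4 EX=5 WR=12  [WAR R5: wait I2 read@11]
I4: IS=11 RO=13 EX=20 WR=21  [struct: DivU busy until I1 writes@10; RAW R5: wait I3 write@12]
I5: IS=12 RO=22 EX=25 WR=26  [RAW R4: wait I4 write@21]
I6: IS=15 RO=16 EX=17 WR=18  [WAW R7: wait I2 write@14]
I7: IS=19 RO=20 EX=21 WR=22  [struct: IntU busy until I6 writes@18]

I7 = (19, 20, 21, 22)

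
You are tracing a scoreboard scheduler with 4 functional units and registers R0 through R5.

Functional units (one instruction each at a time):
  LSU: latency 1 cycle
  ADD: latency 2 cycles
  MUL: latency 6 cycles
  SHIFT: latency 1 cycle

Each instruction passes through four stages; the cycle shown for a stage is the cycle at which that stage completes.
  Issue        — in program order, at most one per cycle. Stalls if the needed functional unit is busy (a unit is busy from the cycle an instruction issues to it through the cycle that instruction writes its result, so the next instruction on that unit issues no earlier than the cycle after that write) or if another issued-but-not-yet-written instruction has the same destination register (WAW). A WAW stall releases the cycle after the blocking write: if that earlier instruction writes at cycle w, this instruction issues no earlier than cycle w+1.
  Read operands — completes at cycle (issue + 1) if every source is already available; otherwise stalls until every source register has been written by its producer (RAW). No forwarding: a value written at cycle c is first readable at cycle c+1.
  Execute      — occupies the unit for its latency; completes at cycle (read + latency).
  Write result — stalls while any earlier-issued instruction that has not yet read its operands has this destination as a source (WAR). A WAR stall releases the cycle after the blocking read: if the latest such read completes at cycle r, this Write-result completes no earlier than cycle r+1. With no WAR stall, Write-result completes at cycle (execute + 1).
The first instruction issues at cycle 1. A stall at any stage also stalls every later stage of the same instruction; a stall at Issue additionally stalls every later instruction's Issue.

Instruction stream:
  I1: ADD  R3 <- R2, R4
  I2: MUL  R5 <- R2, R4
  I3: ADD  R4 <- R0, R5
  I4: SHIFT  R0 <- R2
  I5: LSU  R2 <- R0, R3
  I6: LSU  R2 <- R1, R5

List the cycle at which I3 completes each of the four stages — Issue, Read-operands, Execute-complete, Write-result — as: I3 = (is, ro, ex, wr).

I3 = (6, 11, 13, 14)

[I1] 1/2/4/5
[I2] 2/3/9/10
[I3] 6/11/13/14  (struct: ADD busy until I1 writes@5; RAW R5: wait I2 write@10)
[I4] 7/8/9/12  (WAR R0: wait I3 read@11)
[I5] 8/13/14/15  (RAW R0: wait I4 write@12)
[I6] 16/17/18/19  (struct: LSU busy until I5 writes@15)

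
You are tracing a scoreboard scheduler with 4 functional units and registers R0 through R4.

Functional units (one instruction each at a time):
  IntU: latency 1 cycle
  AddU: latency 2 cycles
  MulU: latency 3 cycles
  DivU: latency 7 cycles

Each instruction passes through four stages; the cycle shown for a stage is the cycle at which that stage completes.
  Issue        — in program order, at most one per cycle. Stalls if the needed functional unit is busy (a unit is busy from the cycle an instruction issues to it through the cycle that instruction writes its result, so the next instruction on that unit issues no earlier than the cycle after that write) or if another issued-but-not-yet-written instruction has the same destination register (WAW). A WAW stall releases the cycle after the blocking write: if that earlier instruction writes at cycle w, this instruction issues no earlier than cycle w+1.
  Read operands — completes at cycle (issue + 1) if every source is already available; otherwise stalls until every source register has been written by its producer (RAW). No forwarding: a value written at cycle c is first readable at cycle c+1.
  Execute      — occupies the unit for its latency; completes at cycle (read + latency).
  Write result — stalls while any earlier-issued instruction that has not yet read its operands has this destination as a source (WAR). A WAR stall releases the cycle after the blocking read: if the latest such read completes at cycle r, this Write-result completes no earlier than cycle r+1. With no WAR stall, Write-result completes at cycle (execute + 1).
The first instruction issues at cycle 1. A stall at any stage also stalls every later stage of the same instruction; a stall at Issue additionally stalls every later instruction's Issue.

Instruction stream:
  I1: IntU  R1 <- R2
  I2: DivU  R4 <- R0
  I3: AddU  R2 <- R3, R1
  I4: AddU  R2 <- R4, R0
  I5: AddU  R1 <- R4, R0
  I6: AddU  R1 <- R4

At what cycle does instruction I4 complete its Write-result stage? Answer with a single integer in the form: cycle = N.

[1] I1 dispatched to IntU
[2] I1 operands ready | I2 dispatched to DivU
[3] I1 complete | I2 operands ready | I3 dispatched to AddU
[4] R1←I1
[5] I3 operands ready
[7] I3 complete
[8] R2←I3
[9] I4 dispatched to AddU
[10] I2 complete
[11] R4←I2
[12] I4 operands ready
[14] I4 complete
[15] R2←I4
[16] I5 dispatched to AddU
[17] I5 operands ready
[19] I5 complete
[20] R1←I5
[21] I6 dispatched to AddU
[22] I6 operands ready
[24] I6 complete
[25] R1←I6

cycle = 15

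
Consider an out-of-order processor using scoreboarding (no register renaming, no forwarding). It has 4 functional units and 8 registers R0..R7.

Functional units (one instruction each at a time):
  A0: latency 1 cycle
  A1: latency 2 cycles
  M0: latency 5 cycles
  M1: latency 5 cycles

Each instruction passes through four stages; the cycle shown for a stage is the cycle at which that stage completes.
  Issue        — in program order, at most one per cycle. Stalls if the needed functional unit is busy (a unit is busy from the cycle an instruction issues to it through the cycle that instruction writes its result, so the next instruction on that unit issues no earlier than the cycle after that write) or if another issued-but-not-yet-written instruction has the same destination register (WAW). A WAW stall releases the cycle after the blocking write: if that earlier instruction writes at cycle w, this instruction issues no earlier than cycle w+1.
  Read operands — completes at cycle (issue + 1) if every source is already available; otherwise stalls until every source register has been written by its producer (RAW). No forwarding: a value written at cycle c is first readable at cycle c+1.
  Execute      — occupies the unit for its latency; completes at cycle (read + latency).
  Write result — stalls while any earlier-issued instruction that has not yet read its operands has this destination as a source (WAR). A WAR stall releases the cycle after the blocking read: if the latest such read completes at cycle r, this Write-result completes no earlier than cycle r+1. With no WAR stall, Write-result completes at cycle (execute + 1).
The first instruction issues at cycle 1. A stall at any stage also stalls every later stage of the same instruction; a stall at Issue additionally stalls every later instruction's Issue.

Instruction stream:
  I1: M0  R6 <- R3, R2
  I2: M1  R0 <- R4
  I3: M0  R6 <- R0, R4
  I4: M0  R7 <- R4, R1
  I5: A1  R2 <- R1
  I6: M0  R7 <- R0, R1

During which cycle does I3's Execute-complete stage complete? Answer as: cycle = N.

cycle = 15

t=1  I1 issues→M0
t=2  I1 reads | I2 issues→M1
t=3  I2 reads
t=7  I1 exec-done
t=8  I1 writes R6 | I2 exec-done
t=9  I2 writes R0 | I3 issues→M0
t=10  I3 reads
t=15  I3 exec-done
t=16  I3 writes R6
t=17  I4 issues→M0
t=18  I4 reads | I5 issues→A1
t=19  I5 reads
t=21  I5 exec-done
t=22  I5 writes R2
t=23  I4 exec-done
t=24  I4 writes R7
t=25  I6 issues→M0
t=26  I6 reads
t=31  I6 exec-done
t=32  I6 writes R7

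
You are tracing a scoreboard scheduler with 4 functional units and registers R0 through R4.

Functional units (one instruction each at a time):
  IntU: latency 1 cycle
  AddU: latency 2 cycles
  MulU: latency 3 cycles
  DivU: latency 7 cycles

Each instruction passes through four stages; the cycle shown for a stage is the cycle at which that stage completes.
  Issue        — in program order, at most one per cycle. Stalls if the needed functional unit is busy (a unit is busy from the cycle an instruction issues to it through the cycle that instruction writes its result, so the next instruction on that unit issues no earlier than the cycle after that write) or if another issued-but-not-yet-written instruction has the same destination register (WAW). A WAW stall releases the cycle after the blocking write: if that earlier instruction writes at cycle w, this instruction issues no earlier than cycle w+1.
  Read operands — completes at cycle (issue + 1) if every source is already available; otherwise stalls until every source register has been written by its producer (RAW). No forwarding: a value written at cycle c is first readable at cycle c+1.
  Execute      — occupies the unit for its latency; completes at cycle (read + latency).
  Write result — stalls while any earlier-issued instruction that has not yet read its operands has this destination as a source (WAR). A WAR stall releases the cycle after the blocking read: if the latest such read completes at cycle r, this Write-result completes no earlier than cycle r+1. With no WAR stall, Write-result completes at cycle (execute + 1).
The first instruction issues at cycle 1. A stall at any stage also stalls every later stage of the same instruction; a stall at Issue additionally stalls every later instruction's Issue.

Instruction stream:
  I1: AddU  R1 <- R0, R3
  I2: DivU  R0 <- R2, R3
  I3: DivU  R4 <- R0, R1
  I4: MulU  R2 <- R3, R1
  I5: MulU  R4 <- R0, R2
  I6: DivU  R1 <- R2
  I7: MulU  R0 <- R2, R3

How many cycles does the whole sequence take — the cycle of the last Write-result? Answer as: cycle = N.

[I1] 1/2/4/5
[I2] 2/3/10/11
[I3] 12/13/20/21  (struct: DivU busy until I2 writes@11)
[I4] 13/14/17/18
[I5] 22/23/26/27  (WAW R4: wait I3 write@21)
[I6] 23/24/31/32
[I7] 28/29/32/33  (struct: MulU busy until I5 writes@27)

cycle = 33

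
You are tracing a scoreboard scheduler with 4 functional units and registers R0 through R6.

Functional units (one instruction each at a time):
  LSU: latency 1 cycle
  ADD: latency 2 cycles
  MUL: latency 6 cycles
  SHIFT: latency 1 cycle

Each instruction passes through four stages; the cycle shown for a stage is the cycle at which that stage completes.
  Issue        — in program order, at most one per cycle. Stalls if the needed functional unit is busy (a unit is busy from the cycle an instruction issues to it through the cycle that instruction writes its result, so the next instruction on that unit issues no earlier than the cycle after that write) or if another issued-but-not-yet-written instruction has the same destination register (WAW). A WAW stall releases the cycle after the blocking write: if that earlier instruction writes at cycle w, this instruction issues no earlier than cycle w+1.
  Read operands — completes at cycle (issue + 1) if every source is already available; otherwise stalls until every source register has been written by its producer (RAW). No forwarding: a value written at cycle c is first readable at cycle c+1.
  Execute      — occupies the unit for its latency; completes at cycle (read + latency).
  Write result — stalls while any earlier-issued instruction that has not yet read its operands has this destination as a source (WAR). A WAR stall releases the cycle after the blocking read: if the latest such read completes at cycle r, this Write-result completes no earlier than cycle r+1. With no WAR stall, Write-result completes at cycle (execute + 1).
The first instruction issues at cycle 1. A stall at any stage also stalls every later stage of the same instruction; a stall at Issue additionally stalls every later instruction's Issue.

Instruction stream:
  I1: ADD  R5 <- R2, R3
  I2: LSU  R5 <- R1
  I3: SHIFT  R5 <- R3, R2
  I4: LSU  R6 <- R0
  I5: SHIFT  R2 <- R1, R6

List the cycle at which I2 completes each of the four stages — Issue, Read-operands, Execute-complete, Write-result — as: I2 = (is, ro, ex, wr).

cycle 1: I1 issues→ADD
cycle 2: I1 reads
cycle 4: I1 exec-done
cycle 5: I1 writes R5
cycle 6: I2 issues→LSU
cycle 7: I2 reads
cycle 8: I2 exec-done
cycle 9: I2 writes R5
cycle 10: I3 issues→SHIFT
cycle 11: I3 reads | I4 issues→LSU
cycle 12: I3 exec-done | I4 reads
cycle 13: I3 writes R5 | I4 exec-done
cycle 14: I4 writes R6 | I5 issues→SHIFT
cycle 15: I5 reads
cycle 16: I5 exec-done
cycle 17: I5 writes R2

I2 = (6, 7, 8, 9)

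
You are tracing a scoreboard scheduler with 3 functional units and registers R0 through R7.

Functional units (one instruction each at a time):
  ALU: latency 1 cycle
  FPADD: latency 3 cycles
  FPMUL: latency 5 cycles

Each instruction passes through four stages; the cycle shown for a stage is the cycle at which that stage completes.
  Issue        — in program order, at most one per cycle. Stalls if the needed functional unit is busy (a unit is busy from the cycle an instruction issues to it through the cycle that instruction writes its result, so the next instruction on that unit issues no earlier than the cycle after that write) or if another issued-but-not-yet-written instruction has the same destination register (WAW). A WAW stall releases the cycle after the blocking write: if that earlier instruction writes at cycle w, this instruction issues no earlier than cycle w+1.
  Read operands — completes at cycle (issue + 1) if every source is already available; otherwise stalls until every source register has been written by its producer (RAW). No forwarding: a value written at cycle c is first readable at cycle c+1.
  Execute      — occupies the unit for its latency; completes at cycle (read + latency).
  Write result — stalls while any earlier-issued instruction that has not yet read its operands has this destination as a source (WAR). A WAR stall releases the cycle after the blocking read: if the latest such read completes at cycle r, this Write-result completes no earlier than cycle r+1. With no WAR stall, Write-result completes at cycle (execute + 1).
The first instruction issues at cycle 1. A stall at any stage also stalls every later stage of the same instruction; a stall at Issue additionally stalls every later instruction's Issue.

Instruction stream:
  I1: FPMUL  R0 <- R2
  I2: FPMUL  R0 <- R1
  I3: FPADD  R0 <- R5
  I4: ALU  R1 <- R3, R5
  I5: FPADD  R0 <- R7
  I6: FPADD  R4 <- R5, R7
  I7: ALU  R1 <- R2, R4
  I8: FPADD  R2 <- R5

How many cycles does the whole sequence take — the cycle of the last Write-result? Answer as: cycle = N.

cycle = 40

cycle 1: I1→FPMUL
cycle 2: I1 RO
cycle 7: I1 EX
cycle 8: I1 WR R0
cycle 9: I2→FPMUL
cycle 10: I2 RO
cycle 15: I2 EX
cycle 16: I2 WR R0
cycle 17: I3→FPADD
cycle 18: I3 RO | I4→ALU
cycle 19: I4 RO
cycle 20: I4 EX
cycle 21: I3 EX | I4 WR R1
cycle 22: I3 WR R0
cycle 23: I5→FPADD
cycle 24: I5 RO
cycle 27: I5 EX
cycle 28: I5 WR R0
cycle 29: I6→FPADD
cycle 30: I6 RO | I7→ALU
cycle 33: I6 EX
cycle 34: I6 WR R4
cycle 35: I7 RO | I8→FPADD
cycle 36: I7 EX | I8 RO
cycle 37: I7 WR R1
cycle 39: I8 EX
cycle 40: I8 WR R2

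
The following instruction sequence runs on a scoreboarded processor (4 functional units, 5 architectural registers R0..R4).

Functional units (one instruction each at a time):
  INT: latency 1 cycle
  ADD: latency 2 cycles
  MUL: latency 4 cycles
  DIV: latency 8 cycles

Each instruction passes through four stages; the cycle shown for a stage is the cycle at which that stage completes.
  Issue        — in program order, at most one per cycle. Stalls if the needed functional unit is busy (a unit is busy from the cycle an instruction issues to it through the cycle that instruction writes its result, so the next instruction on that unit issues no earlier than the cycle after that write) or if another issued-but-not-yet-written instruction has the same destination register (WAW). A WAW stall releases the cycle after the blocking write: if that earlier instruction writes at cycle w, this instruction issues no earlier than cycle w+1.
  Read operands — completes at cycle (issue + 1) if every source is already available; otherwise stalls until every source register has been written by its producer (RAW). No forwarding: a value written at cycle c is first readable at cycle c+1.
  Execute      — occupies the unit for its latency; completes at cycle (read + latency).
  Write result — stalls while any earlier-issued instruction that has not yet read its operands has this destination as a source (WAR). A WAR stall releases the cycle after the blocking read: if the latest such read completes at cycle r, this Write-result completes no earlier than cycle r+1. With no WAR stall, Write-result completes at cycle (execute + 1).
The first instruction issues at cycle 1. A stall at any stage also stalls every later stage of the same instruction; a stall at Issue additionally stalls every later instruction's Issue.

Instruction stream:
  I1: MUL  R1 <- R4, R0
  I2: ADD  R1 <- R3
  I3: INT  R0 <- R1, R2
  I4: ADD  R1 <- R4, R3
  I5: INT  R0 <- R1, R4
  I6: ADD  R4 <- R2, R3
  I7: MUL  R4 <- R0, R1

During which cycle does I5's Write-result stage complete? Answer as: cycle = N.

cycle = 20

I1 -> (1, 2, 6, 7)
I2 -> (8, 9, 11, 12)  // WAW R1: wait I1 write@7
I3 -> (9, 13, 14, 15)  // RAW R1: wait I2 write@12
I4 -> (13, 14, 16, 17)  // struct: ADD busy until I2 writes@12
I5 -> (16, 18, 19, 20)  // struct: INT busy until I3 writes@15, RAW R1: wait I4 write@17
I6 -> (18, 19, 21, 22)  // struct: ADD busy until I4 writes@17
I7 -> (23, 24, 28, 29)  // WAW R4: wait I6 write@22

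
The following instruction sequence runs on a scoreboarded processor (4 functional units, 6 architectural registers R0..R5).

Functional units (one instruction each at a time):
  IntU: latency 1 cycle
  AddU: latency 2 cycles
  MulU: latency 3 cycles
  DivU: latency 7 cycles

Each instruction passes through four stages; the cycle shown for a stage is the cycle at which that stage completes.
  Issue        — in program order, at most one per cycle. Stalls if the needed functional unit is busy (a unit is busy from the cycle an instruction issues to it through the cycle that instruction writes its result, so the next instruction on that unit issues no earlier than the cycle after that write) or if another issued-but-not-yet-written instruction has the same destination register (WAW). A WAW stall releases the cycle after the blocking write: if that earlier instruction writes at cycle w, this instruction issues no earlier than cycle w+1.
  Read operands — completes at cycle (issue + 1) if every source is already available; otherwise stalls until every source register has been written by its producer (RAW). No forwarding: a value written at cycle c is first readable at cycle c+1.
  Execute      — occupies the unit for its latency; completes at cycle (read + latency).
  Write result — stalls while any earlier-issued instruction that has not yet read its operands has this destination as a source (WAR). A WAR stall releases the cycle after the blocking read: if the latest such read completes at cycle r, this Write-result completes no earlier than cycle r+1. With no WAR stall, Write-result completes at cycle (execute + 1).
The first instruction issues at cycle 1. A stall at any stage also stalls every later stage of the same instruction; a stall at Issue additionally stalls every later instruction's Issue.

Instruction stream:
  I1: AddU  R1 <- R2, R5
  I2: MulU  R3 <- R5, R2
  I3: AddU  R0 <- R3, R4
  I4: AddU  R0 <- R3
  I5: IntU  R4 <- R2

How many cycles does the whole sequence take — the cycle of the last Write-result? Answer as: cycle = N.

cycle 1: issue I1 (AddU)
cycle 2: I1 read-ops · issue I2 (MulU)
cycle 3: I2 read-ops
cycle 4: I1 finished on AddU
cycle 5: I1→R1
cycle 6: I2 finished on MulU · issue I3 (AddU)
cycle 7: I2→R3
cycle 8: I3 read-ops
cycle 10: I3 finished on AddU
cycle 11: I3→R0
cycle 12: issue I4 (AddU)
cycle 13: I4 read-ops · issue I5 (IntU)
cycle 14: I5 read-ops
cycle 15: I4 finished on AddU · I5 finished on IntU
cycle 16: I4→R0 · I5→R4

cycle = 16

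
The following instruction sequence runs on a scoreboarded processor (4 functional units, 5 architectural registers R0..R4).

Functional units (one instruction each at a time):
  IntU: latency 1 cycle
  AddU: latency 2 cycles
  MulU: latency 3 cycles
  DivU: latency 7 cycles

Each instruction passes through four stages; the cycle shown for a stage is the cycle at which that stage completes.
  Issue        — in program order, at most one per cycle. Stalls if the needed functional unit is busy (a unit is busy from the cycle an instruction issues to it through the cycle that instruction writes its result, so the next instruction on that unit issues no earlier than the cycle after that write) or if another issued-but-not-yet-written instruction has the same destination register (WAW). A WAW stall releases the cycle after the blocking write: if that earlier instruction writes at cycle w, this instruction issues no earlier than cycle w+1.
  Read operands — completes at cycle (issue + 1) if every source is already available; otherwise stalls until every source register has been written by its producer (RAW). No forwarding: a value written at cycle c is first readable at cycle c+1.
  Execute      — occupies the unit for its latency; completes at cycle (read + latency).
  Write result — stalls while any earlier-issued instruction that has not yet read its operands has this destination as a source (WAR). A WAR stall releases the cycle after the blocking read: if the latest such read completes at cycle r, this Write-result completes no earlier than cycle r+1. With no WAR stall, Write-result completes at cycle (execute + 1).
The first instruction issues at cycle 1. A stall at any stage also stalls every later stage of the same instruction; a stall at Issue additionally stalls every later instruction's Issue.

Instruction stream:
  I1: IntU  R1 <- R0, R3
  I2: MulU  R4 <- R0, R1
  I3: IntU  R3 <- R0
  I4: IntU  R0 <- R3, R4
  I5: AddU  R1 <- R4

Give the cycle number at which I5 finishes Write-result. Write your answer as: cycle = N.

1) issue 1, read 2, done 3, write 4
2) issue 2, read 5, done 8, write 9  <RAW R1: wait I1 write@4>
3) issue 5, read 6, done 7, write 8  <struct: IntU busy until I1 writes@4>
4) issue 9, read 10, done 11, write 12  <struct: IntU busy until I3 writes@8>
5) issue 10, read 11, done 13, write 14

cycle = 14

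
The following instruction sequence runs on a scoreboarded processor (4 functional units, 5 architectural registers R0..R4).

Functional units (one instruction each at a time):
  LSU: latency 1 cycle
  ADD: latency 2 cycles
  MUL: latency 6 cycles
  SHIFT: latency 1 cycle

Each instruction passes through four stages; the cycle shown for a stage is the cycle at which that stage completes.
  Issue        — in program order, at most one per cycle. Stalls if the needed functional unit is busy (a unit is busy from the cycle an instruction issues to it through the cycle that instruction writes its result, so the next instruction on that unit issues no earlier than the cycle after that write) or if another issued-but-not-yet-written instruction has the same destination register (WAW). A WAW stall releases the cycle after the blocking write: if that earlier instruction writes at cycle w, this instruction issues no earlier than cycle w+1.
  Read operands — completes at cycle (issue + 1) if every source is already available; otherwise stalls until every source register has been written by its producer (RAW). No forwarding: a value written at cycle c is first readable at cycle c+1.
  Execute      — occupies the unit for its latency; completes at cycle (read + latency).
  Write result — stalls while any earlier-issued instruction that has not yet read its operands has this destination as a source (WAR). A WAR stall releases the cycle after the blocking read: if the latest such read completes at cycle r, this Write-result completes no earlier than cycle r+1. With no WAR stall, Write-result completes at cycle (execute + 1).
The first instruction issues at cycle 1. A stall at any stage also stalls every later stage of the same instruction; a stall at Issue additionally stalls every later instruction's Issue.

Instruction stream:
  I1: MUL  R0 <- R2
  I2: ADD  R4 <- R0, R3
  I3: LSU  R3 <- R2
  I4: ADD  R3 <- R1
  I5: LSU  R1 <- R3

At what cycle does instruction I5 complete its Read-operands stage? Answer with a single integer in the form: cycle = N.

I1: IS=1 RO=2 EX=8 WR=9
I2: IS=2 RO=10 EX=12 WR=13  [RAW R0: wait I1 write@9]
I3: IS=3 RO=4 EX=5 WR=11  [WAR R3: wait I2 read@10]
I4: IS=14 RO=15 EX=17 WR=18  [struct: ADD busy until I2 writes@13]
I5: IS=15 RO=19 EX=20 WR=21  [RAW R3: wait I4 write@18]

cycle = 19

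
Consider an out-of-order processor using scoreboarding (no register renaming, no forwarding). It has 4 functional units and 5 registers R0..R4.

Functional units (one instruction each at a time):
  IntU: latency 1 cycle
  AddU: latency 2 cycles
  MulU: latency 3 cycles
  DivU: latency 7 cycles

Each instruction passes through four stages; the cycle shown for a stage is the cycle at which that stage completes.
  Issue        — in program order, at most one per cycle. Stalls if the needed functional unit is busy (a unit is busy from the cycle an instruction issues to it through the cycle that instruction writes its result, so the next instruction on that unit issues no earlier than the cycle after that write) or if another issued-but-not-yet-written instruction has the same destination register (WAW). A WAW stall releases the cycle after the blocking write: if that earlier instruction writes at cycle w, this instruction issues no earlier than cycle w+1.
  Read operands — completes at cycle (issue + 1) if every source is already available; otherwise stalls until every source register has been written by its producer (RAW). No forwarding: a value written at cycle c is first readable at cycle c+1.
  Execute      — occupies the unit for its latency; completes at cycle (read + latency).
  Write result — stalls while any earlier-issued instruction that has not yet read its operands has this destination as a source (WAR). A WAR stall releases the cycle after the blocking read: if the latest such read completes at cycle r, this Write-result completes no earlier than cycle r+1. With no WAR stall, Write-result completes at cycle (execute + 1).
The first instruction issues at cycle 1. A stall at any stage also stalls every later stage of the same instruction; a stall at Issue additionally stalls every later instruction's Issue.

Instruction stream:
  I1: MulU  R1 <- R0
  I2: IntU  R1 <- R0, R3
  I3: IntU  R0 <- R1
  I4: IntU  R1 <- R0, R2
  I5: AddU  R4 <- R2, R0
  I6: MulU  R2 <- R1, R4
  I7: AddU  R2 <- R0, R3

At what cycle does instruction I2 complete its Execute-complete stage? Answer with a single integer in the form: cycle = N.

I1: IS=1 RO=2 EX=5 WR=6
I2: IS=7 RO=8 EX=9 WR=10  [WAW R1: wait I1 write@6]
I3: IS=11 RO=12 EX=13 WR=14  [struct: IntU busy until I2 writes@10]
I4: IS=15 RO=16 EX=17 WR=18  [struct: IntU busy until I3 writes@14]
I5: IS=16 RO=17 EX=19 WR=20
I6: IS=17 RO=21 EX=24 WR=25  [RAW R4: wait I5 write@20]
I7: IS=26 RO=27 EX=29 WR=30  [WAW R2: wait I6 write@25]

cycle = 9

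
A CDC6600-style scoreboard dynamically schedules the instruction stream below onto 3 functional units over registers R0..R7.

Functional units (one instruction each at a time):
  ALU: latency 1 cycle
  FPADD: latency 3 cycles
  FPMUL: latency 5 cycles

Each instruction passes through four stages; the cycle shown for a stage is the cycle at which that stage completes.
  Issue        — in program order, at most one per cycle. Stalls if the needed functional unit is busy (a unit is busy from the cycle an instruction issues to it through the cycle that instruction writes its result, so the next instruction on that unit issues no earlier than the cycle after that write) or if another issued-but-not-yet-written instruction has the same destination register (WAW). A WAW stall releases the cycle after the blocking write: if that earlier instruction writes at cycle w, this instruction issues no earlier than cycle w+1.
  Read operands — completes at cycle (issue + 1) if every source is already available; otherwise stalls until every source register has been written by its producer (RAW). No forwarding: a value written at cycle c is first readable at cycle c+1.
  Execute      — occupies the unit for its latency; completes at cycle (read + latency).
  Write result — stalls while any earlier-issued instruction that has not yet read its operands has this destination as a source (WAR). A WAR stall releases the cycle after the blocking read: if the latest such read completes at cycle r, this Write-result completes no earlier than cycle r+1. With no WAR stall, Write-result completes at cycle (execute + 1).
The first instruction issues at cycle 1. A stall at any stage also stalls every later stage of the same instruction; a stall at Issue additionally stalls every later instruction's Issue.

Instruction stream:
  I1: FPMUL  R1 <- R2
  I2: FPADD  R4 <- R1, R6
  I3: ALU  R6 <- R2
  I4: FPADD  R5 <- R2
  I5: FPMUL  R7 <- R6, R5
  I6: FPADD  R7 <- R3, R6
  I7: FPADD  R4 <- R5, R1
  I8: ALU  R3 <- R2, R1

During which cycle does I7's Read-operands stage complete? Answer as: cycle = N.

[1] I1→FPMUL
[2] I1 RO | I2→FPADD
[3] I3→ALU
[4] I3 RO
[5] I3 EX
[7] I1 EX
[8] I1 WR R1
[9] I2 RO
[10] I3 WR R6
[12] I2 EX
[13] I2 WR R4
[14] I4→FPADD
[15] I4 RO | I5→FPMUL
[18] I4 EX
[19] I4 WR R5
[20] I5 RO
[25] I5 EX
[26] I5 WR R7
[27] I6→FPADD
[28] I6 RO
[31] I6 EX
[32] I6 WR R7
[33] I7→FPADD
[34] I7 RO | I8→ALU
[35] I8 RO
[36] I8 EX
[37] I7 EX | I8 WR R3
[38] I7 WR R4

cycle = 34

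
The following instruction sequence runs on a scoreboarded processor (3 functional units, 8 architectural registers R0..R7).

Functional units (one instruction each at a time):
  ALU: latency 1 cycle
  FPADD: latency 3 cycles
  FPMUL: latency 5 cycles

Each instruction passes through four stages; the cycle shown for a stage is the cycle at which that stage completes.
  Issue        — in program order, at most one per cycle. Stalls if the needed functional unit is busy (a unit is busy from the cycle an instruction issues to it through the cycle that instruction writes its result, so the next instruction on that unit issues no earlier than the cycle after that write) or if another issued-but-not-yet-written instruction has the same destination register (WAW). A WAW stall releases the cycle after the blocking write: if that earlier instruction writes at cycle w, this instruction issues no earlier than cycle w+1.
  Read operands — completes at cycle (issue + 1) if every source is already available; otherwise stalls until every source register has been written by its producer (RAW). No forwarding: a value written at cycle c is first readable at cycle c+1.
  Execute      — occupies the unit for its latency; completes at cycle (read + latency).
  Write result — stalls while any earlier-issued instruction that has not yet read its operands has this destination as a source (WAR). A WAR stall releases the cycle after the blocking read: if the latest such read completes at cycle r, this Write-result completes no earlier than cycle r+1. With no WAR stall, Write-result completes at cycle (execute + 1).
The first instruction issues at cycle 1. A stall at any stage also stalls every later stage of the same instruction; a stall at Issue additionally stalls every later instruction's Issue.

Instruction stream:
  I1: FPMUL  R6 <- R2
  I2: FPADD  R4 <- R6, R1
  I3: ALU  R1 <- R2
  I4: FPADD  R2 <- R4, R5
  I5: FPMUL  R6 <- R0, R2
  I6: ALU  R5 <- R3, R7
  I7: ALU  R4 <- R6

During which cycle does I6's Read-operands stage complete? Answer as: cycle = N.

cycle 1: issue I1 (FPMUL)
cycle 2: I1 read-ops | issue I2 (FPADD)
cycle 3: issue I3 (ALU)
cycle 4: I3 read-ops
cycle 5: I3 finished on ALU
cycle 7: I1 finished on FPMUL
cycle 8: I1→R6
cycle 9: I2 read-ops
cycle 10: I3→R1
cycle 12: I2 finished on FPADD
cycle 13: I2→R4
cycle 14: issue I4 (FPADD)
cycle 15: I4 read-ops | issue I5 (FPMUL)
cycle 16: issue I6 (ALU)
cycle 17: I6 read-ops
cycle 18: I4 finished on FPADD | I6 finished on ALU
cycle 19: I4→R2 | I6→R5
cycle 20: I5 read-ops | issue I7 (ALU)
cycle 25: I5 finished on FPMUL
cycle 26: I5→R6
cycle 27: I7 read-ops
cycle 28: I7 finished on ALU
cycle 29: I7→R4

cycle = 17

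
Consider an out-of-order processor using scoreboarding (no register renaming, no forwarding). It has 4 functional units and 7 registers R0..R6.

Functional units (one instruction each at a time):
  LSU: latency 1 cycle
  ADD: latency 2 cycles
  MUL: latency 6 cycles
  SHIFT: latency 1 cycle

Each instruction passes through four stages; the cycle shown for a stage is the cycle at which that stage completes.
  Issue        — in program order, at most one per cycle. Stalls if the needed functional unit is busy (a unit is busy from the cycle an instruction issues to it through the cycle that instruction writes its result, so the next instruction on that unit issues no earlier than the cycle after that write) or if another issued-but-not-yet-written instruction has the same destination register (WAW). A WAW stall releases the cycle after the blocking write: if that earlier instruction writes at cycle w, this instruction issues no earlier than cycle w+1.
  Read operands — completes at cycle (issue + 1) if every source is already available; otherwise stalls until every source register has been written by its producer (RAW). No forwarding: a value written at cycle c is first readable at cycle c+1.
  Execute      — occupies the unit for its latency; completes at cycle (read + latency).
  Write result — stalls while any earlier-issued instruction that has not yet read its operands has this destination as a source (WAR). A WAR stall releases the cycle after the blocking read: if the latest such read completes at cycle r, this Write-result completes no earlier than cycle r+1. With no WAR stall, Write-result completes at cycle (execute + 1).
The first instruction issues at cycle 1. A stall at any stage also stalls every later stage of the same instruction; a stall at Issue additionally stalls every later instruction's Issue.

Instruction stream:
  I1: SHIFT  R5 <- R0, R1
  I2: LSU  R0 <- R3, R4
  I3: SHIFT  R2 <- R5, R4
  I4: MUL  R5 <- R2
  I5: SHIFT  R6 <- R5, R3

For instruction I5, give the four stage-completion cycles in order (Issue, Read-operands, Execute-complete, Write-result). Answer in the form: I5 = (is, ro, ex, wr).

[1] issue I1 (SHIFT)
[2] I1 read-ops | issue I2 (LSU)
[3] I1 finished on SHIFT | I2 read-ops
[4] I1→R5 | I2 finished on LSU
[5] I2→R0 | issue I3 (SHIFT)
[6] I3 read-ops | issue I4 (MUL)
[7] I3 finished on SHIFT
[8] I3→R2
[9] I4 read-ops | issue I5 (SHIFT)
[15] I4 finished on MUL
[16] I4→R5
[17] I5 read-ops
[18] I5 finished on SHIFT
[19] I5→R6

I5 = (9, 17, 18, 19)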